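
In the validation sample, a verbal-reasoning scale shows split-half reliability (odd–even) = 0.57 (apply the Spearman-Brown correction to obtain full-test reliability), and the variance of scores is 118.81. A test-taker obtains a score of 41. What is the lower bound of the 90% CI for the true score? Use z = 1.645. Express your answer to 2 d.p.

31.62

σ = 118.81^(1/2) = 10.900
Full-length reliability (Spearman-Brown) = 2(0.57)/(1+0.57) ≈ 0.726
SEM = 10.900 · √(1 − 0.726) = 10.900 · √0.274 ≈ 10.900 · 0.523 ≈ 5.704
Half-width = 1.645·5.704 ≈ 9.384
Lower bound: 41 − 9.384 = 31.616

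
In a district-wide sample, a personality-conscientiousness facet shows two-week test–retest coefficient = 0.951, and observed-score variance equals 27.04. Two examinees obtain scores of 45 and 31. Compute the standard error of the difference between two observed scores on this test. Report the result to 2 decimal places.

1.63

SD = √27.04 = 5.2000
SEM = 5.2000 × √(1 − 0.9510) = 5.2000 × √0.0490 ≃ 5.2000 × 0.2214 ≃ 1.1511
SE_diff = SEM × √2 ≃ 1.1511 × 1.4142 ≃ 1.6279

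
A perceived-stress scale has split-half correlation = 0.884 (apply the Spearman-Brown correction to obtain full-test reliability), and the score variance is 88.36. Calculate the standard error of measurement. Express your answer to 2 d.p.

2.33

SD = √88.36 = 9.4000
Spearman-Brown: r = 2(0.884) / (1 + 0.884) = 1.7680 / 1.8840 ≈ 0.9384
SEM = 9.4000 × √(1 − 0.9384) = 9.4000 × √0.0616 ≈ 9.4000 × 0.2481 ≈ 2.3325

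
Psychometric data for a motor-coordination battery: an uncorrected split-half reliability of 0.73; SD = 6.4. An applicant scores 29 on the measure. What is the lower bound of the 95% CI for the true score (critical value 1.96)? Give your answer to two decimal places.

Full-length reliability (Spearman-Brown) = 2(0.73)/(1+0.73) ≈ 0.844
SEM = 6.400 * √(1 − 0.844) = 6.400 * √0.156 ≈ 6.400 * 0.395 ≈ 2.528
Margin = 1.96 * 2.528 ≈ 4.956
Lower bound: 29 − 4.956 = 24.044

24.04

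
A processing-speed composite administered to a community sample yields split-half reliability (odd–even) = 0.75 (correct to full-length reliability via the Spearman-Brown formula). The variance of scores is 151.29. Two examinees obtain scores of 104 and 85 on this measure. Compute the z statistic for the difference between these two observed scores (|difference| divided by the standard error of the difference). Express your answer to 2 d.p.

2.89

SD = √151.29 ≈ 12.30000
Spearman-Brown: r = 2(0.75) / (1 + 0.75) = 1.50000 / 1.75000 ≈ 0.85714
The standard error of measurement is 12.30000·√(1 − 0.85714) ≈ 12.30000·0.37796 ≈ 4.64896.
SE_diff = SEM · √2 ≈ 4.64896 · 1.41421 ≈ 6.57463
z = |104 − 85| / 6.57463 = 19 / 6.57463 ≈ 2.88990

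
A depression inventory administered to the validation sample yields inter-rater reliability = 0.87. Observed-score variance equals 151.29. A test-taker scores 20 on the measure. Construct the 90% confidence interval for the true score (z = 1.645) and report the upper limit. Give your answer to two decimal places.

27.30

SD = √151.29 ≈ 12.3000
SEM = 12.3000*√(1 − 0.8700) ≈ 4.4348
Half-width = 1.645*4.4348 ≈ 7.2953
Upper bound: 20 + 7.2953 = 27.2953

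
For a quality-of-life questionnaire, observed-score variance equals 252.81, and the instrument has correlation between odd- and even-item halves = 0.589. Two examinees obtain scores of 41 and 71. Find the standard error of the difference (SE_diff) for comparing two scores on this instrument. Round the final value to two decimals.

11.44

SD = √252.81 = 15.90000
Spearman-Brown: r = 2(0.589) / (1 + 0.589) = 1.17800 / 1.58900 ≈ 0.74135
The standard error of measurement is 15.90000×√(1 − 0.74135) ≈ 15.90000×0.50858 ≈ 8.08642.
Standard error of the difference = 8.08642·√2 ≈ 11.43592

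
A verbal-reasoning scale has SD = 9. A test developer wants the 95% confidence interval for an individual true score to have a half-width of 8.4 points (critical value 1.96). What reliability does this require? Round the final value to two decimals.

SEM needed = half-width / z = 8.4/1.96 ≈ 4.2857
r = 1 − (SEM / SD)² = 1 − (4.2857 / 9)² ≈ 1 − 0.2268 ≈ 0.7732

0.77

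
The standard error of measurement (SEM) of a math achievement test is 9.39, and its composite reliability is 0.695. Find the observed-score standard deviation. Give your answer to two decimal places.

σ = SEM·(1 − r)^(−1/2) ≈ 9.39×1.811 ≈ 17.003

17.00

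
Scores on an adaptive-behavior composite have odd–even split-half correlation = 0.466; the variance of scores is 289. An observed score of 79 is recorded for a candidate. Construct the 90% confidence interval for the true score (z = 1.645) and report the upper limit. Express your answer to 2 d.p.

95.88

σ = 289^(1/2) = 17.000
r_full = 2·0.466 / (1 + 0.466) ≈ 0.636
The standard error of measurement is 17.000*√(1 − 0.636) ≈ 17.000*0.604 ≈ 10.260.
1.645 * SEM ≈ 16.878
Upper limit = 79 + 16.878 ≈ 95.878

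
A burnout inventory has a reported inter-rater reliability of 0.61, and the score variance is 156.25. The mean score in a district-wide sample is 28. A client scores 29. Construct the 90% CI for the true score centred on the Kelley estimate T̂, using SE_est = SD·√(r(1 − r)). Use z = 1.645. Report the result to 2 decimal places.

[18.58, 38.64]

σ = 156.25^(1/2) = 12.50000
T̂ = r·X + (1 − r)·M = 0.61000*29 + 0.39000*28 = 17.69000 + 10.92000 ≃ 28.61000
SE_est = SD * √(r(1 − r)) = 12.50000 * √0.23790 ≃ 12.50000 * 0.48775 ≃ 6.09687
CI = 28.61000 ± 1.645 * 6.09687 → [18.58064, 38.63936]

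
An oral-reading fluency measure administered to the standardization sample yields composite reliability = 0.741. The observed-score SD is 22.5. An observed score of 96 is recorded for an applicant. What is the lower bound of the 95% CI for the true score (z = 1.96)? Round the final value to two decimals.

SEM = 22.500×√(1 − 0.741) ≈ 11.451
Half-width = 1.96×11.451 ≈ 22.443
Lower bound: 96 − 22.443 = 73.557

73.56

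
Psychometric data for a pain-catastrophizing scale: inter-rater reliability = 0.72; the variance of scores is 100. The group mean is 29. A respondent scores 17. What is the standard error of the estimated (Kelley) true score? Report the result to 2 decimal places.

SD = √100 = 10.0000
SE_est = SD · √(r(1 − r)) = 10.0000 · √0.2016 ≈ 10.0000 · 0.4490 ≈ 4.4900

4.49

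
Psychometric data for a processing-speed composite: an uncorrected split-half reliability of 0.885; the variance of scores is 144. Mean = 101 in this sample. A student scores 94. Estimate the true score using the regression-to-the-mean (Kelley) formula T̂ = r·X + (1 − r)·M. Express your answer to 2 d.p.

94.43

Spearman-Brown: r = 2(0.885) / (1 + 0.885) = 1.77000 / 1.88500 ≈ 0.93899
T̂ = 0.93899(94) + 0.06101(101) ≈ 94.42706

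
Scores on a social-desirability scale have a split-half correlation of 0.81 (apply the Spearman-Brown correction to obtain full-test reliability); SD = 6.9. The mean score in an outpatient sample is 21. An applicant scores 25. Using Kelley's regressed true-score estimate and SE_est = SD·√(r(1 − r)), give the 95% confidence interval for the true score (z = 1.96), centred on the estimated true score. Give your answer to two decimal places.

Full-length reliability (Spearman-Brown) = 2(0.81)/(1+0.81) ≈ 0.8950
T̂ = 0.8950(25) + 0.1050(21) ≈ 24.5801
SE_est = 6.9000·√[r(1 − r)] ≈ 2.1150
CI = 24.5801 ± 1.96 × 2.1150 → [20.4348, 28.7255]

[20.43, 28.73]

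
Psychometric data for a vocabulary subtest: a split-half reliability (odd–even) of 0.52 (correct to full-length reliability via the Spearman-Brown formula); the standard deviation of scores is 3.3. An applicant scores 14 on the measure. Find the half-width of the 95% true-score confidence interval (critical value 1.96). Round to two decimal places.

3.63

r_full = 2·0.52 / (1 + 0.52) ≈ 0.68421
SEM = 3.30000×√(1 − 0.68421) ≈ 1.85444
1.96 × SEM ≈ 3.63470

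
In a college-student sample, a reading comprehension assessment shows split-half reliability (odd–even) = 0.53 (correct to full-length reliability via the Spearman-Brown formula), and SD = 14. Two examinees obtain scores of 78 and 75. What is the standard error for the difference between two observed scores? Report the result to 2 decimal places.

Full-length reliability (Spearman-Brown) = 2(0.53)/(1+0.53) ≈ 0.6928
The standard error of measurement is 14.0000·√(1 − 0.6928) ≈ 14.0000·0.5542 ≈ 7.7595.
Standard error of the difference = 7.7595·√2 ≈ 10.9735

10.97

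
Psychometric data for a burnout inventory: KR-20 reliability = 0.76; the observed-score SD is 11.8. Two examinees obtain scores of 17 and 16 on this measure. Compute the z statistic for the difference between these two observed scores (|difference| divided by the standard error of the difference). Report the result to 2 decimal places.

SEM = 11.800 × √(1 − 0.760) = 11.800 × √0.240 ≃ 11.800 × 0.490 ≃ 5.781
SE_diff = √2 × SEM ≃ 8.175
z = |17 − 16| / 8.175 = 1 / 8.175 ≃ 0.122

0.12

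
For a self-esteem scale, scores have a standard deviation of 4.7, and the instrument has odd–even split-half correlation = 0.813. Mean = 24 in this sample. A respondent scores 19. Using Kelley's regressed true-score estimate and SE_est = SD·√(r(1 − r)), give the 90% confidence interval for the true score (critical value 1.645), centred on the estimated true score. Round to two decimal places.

Spearman-Brown: r = 2(0.813) / (1 + 0.813) = 1.6260 / 1.8130 ≈ 0.8969
Estimated true score = 0.8969×19 + (1 − 0.8969)×24 ≈ 19.5157
SE_est = SD × √(r(1 − r)) = 4.7000 × √0.0925 ≈ 4.7000 × 0.3041 ≈ 1.4295
CI = 19.5157 ± 1.645 × 1.4295 → [17.1642, 21.8672]

[17.16, 21.87]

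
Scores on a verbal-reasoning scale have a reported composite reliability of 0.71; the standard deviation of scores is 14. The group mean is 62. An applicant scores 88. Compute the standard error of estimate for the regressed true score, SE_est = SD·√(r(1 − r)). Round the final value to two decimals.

6.35

SE_est = 14.000·√(0.710·0.290) ≈ 6.353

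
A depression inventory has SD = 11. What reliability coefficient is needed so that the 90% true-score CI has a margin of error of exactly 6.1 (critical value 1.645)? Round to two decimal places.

Required SEM = 6.1 / 1.645 ≃ 3.7082
r = 1 − (SEM / SD)² = 1 − (3.7082 / 11)² ≃ 1 − 0.1136 ≃ 0.8864

0.89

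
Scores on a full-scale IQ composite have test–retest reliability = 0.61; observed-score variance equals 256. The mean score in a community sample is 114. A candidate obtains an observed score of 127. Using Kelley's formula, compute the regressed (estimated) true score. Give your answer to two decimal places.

121.93

T̂ = 0.610(127) + 0.390(114) ≈ 121.930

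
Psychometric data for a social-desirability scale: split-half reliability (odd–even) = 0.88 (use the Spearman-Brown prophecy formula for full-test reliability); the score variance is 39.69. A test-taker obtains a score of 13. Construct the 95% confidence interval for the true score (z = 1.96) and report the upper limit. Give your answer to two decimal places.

SD = √39.69 ≈ 6.300
r_full = 2·0.88 / (1 + 0.88) ≈ 0.936
SEM = 6.300*√(1 − 0.936) ≈ 1.592
Half-width = 1.96*1.592 ≈ 3.120
Upper limit = 13 + 3.120 ≈ 16.120

16.12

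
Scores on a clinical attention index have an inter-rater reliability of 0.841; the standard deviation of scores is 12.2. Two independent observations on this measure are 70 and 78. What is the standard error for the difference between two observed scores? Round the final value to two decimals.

6.88

SEM = 12.200 × √(1 − 0.841) = 12.200 × √0.159 ≈ 12.200 × 0.399 ≈ 4.865
Standard error of the difference = 4.865·√2 ≈ 6.880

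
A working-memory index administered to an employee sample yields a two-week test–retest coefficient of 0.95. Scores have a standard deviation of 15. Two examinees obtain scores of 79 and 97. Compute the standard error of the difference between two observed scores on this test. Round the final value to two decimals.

4.74

SEM = 15.000 × √(1 − 0.950) = 15.000 × √0.050 ≈ 15.000 × 0.224 ≈ 3.354
Standard error of the difference = 3.354·√2 ≈ 4.743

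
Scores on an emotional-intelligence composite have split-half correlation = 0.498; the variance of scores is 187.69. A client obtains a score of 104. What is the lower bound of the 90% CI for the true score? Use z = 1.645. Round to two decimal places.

SD = √187.69 = 13.7000
r_full = 2·0.498 / (1 + 0.498) ≃ 0.6649
SEM = 13.7000 · √(1 − 0.6649) = 13.7000 · √0.3351 ≃ 13.7000 · 0.5789 ≃ 7.9308
Margin = 1.645 · 7.9308 ≃ 13.0462
Lower limit = 104 − 13.0462 ≃ 90.9538

90.95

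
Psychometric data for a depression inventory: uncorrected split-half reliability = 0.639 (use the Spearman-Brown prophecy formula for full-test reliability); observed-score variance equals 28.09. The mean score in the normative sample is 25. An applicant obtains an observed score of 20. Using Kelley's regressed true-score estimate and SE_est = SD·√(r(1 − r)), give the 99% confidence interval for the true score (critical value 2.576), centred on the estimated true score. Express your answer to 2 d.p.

[15.44, 26.76]

SD = √28.09 = 5.3000
Spearman-Brown: r = 2(0.639) / (1 + 0.639) = 1.2780 / 1.6390 ≈ 0.7797
Estimated true score = 0.7797*20 + (1 − 0.7797)*25 ≈ 21.1013
SE_est = 5.3000*√(0.7797*0.2203) ≈ 2.1964
99% CI: 21.1013 ± 5.6580 ≈ (15.4433, 26.7593)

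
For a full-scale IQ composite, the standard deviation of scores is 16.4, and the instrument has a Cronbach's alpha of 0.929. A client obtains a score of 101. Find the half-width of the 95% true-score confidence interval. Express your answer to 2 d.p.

8.57

SEM = 16.400 * √(1 − 0.929) = 16.400 * √0.071 ≈ 16.400 * 0.266 ≈ 4.370
Half-width = 1.96*4.370 ≈ 8.565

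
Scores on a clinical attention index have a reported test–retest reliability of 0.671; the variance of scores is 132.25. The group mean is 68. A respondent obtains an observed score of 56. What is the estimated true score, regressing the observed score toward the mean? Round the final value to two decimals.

T̂ = 0.6710(56) + 0.3290(68) ≃ 59.9480

59.95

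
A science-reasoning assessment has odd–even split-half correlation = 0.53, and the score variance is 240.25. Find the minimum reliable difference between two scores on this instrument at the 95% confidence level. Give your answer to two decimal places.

23.81

SD = √240.25 ≈ 15.500
r_full = 2·0.53 / (1 + 0.53) ≈ 0.693
SEM = 15.500 * √(1 − 0.693) = 15.500 * √0.307 ≈ 15.500 * 0.554 ≈ 8.591
Standard error of the difference = 8.591·√2 ≈ 12.149
Minimum reliable difference = 1.96 * SE_diff ≈ 1.96 * 12.149 ≈ 23.813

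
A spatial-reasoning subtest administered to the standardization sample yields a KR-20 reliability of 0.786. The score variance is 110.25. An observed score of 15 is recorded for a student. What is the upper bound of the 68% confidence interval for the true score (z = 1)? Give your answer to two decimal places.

19.86

SD = √110.25 = 10.500
SEM = 10.500 * √(1 − 0.786) = 10.500 * √0.214 ≃ 10.500 * 0.463 ≃ 4.857
Margin = 1 * 4.857 ≃ 4.857
Upper bound: 15 + 4.857 = 19.857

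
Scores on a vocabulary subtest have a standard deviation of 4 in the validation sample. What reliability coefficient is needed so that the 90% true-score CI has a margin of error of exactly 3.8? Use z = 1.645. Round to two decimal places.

0.67

SEM needed = half-width / z = 3.8/1.645 ≈ 2.31003
Required reliability = 1 − (SEM/SD)² = 1 − 0.33352 ≈ 0.66648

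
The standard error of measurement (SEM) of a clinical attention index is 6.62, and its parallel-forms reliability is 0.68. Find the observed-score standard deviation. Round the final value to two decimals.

11.70

σ = SEM·(1 − r)^(−1/2) ≃ 6.62×1.768 ≃ 11.703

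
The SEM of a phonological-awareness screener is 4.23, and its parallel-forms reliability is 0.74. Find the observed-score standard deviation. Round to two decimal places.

8.30

SD = SEM / √(1 − r) = 4.23 / √0.260 ≈ 4.23 / 0.510 ≈ 8.296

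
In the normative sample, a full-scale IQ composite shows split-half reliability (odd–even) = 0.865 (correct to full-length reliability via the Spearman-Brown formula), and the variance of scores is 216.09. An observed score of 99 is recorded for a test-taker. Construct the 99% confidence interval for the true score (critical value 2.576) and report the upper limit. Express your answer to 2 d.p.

109.19

SD = √216.09 = 14.7000
Spearman-Brown: r = 2(0.865) / (1 + 0.865) = 1.7300 / 1.8650 ≈ 0.9276
SEM = 14.7000 * √(1 − 0.9276) = 14.7000 * √0.0724 ≈ 14.7000 * 0.2690 ≈ 3.9550
2.576 * SEM ≈ 10.1880
Upper limit = 99 + 10.1880 ≈ 109.1880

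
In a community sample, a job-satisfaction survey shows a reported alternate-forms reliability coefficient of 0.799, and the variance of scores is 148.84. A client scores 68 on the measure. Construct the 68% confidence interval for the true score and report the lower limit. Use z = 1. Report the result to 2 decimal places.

SD = √148.84 ≈ 12.200
SEM = 12.200 × √(1 − 0.799) = 12.200 × √0.201 ≈ 12.200 × 0.448 ≈ 5.470
Half-width = 1×5.470 ≈ 5.470
Lower limit = 68 − 5.470 ≈ 62.530

62.53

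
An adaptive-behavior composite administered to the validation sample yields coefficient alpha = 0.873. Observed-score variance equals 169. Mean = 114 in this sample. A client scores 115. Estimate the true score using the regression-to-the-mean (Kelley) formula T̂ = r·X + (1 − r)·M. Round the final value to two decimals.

114.87

T̂ = 0.873(115) + 0.127(114) ≈ 114.873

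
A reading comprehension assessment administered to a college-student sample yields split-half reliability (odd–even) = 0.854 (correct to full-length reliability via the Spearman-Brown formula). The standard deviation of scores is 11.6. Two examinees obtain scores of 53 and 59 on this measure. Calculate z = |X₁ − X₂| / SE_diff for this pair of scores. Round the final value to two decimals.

1.30

r_full = 2·0.854 / (1 + 0.854) ≈ 0.921
SEM = 11.600 × √(1 − 0.921) = 11.600 × √0.079 ≈ 11.600 × 0.281 ≈ 3.255
Standard error of the difference = 3.255·√2 ≈ 4.604
z = |53 − 59| / 4.604 = 6 / 4.604 ≈ 1.303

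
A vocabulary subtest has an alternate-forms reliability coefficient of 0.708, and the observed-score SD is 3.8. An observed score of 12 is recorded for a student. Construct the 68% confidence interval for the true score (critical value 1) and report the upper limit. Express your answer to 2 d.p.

SEM = 3.8000 × √(1 − 0.7080) = 3.8000 × √0.2920 ≈ 3.8000 × 0.5404 ≈ 2.0534
1 × SEM ≈ 2.0534
Upper limit = 12 + 2.0534 ≈ 14.0534

14.05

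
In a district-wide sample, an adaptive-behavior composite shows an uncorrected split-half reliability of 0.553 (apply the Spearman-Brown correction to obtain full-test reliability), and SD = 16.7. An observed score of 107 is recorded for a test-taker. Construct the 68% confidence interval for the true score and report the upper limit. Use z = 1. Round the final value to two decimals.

115.96

r_full = 2·0.553 / (1 + 0.553) ≈ 0.712
SEM = 16.700 * √(1 − 0.712) = 16.700 * √0.288 ≈ 16.700 * 0.536 ≈ 8.960
1 * SEM ≈ 8.960
Upper limit = 107 + 8.960 ≈ 115.960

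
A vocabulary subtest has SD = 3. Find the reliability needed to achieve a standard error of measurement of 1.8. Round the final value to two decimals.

r = 1 − (SEM / SD)² = 1 − (1.8000 / 3)² ≈ 1 − 0.3600 ≈ 0.6400

0.64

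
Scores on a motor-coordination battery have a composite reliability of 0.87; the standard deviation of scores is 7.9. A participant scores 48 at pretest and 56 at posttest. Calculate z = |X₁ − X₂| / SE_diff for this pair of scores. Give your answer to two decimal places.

SEM = 7.900*√(1 − 0.870) ≃ 2.848
SE_diff = SEM * √2 ≃ 2.848 * 1.414 ≃ 4.028
z = |48 − 56| / 4.028 = 8 / 4.028 ≃ 1.986

1.99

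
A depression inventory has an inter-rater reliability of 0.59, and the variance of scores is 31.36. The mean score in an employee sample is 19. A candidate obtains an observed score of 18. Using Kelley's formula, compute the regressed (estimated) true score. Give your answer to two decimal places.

18.41

T̂ = 0.590(18) + 0.410(19) ≃ 18.410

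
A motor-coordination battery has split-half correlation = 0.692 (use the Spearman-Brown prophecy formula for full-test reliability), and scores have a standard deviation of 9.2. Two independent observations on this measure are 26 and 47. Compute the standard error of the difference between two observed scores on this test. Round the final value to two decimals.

5.55

Full-length reliability (Spearman-Brown) = 2(0.692)/(1+0.692) ≃ 0.818
SEM = 9.200*√(1 − 0.818) ≃ 3.925
Standard error of the difference = 3.925·√2 ≃ 5.551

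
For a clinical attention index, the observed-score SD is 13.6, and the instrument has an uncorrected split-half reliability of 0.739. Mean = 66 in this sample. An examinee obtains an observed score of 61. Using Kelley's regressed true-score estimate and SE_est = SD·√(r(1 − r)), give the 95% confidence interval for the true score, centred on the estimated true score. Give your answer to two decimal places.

[52.23, 71.27]

Spearman-Brown: r = 2(0.739) / (1 + 0.739) = 1.478 / 1.739 ≈ 0.850
Estimated true score = 0.850×61 + (1 − 0.850)×66 ≈ 61.750
SE_est = SD × √(r(1 − r)) = 13.600 × √0.128 ≈ 13.600 × 0.357 ≈ 4.857
95% CI: 61.750 ± 9.520 ≈ (52.230, 71.271)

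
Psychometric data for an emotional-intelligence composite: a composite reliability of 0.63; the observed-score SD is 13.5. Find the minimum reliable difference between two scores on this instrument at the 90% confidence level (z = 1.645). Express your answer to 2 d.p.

SEM = 13.5000 * √(1 − 0.6300) = 13.5000 * √0.3700 ≈ 13.5000 * 0.6083 ≈ 8.2117
SE_diff = SEM * √2 ≈ 8.2117 * 1.4142 ≈ 11.6131
Smallest detectable difference = 1.645*11.6131 ≈ 19.1036

19.10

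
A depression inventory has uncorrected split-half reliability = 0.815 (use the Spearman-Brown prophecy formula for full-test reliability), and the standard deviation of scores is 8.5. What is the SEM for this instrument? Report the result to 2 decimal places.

r_full = 2·0.815 / (1 + 0.815) ≈ 0.8981
SEM = 8.5000 × √(1 − 0.8981) = 8.5000 × √0.1019 ≈ 8.5000 × 0.3193 ≈ 2.7137

2.71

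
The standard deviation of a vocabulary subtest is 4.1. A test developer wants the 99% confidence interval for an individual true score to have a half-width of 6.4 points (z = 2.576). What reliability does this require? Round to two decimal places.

Required SEM = 6.4 / 2.576 ≈ 2.484
r = 1 − (SEM / SD)² = 1 − (2.484 / 4.1)² ≈ 1 − 0.367 ≈ 0.633

0.63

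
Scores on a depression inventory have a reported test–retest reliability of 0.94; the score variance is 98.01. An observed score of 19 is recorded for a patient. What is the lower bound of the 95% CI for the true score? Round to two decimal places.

14.25

σ = 98.01^(1/2) = 9.9000
SEM = 9.9000 * √(1 − 0.9400) = 9.9000 * √0.0600 ≈ 9.9000 * 0.2449 ≈ 2.4250
1.96 * SEM ≈ 4.7530
Lower bound: 19 − 4.7530 = 14.2470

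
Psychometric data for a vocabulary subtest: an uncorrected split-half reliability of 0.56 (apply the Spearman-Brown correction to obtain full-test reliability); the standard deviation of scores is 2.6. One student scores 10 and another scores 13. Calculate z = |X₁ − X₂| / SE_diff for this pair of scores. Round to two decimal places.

Full-length reliability (Spearman-Brown) = 2(0.56)/(1+0.56) ≈ 0.718
SEM = 2.600×√(1 − 0.718) ≈ 1.381
Standard error of the difference = 1.381·√2 ≈ 1.953
z = 3 / 1.953 ≈ 1.536

1.54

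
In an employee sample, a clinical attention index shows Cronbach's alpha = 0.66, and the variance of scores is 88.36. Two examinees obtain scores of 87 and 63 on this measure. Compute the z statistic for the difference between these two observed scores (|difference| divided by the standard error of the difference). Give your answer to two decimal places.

3.10

SD = √88.36 ≈ 9.4000
SEM = 9.4000 · √(1 − 0.6600) = 9.4000 · √0.3400 ≈ 9.4000 · 0.5831 ≈ 5.4811
Standard error of the difference = 5.4811·√2 ≈ 7.7514
z = 24 / 7.7514 ≈ 3.0962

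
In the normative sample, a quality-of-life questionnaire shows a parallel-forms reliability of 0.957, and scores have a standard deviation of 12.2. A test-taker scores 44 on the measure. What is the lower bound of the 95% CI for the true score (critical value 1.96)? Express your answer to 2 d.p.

39.04

The standard error of measurement is 12.2000·√(1 − 0.9570) ≈ 12.2000·0.2074 ≈ 2.5298.
Margin = 1.96 · 2.5298 ≈ 4.9585
Lower bound: 44 − 4.9585 = 39.0415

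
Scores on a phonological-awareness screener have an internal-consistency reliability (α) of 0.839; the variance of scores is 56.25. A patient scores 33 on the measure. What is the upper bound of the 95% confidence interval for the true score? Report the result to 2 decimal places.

σ = 56.25^(1/2) = 7.5000
The standard error of measurement is 7.5000×√(1 − 0.8390) ≈ 7.5000×0.4012 ≈ 3.0094.
Margin = 1.96 × 3.0094 ≈ 5.8983
Upper bound: 33 + 5.8983 = 38.8983

38.90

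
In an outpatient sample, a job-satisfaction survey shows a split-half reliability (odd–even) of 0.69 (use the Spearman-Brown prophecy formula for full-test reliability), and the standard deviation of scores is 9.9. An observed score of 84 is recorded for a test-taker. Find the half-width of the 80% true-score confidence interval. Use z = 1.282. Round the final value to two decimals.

5.44

Spearman-Brown: r = 2(0.69) / (1 + 0.69) = 1.380 / 1.690 ≈ 0.817
SEM = 9.900 * √(1 − 0.817) = 9.900 * √0.183 ≈ 9.900 * 0.428 ≈ 4.240
Margin = 1.282 * 4.240 ≈ 5.436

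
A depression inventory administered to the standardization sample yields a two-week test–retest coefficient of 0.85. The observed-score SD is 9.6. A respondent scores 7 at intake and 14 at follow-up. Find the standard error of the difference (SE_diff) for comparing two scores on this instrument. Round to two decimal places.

5.26

SEM = 9.600*√(1 − 0.850) ≈ 3.718
SE_diff = √2 * SEM ≈ 5.258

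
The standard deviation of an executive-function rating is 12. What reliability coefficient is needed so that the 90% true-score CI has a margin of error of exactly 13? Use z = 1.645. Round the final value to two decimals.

0.57

SEM needed = half-width / z = 13/1.645 ≃ 7.90274
r = 1 − (SEM / SD)² = 1 − (7.90274 / 12)² ≃ 1 − 0.43370 ≃ 0.56630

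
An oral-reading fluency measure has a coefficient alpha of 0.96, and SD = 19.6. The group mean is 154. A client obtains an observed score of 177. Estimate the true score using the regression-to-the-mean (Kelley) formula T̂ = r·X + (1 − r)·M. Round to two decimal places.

176.08

Estimated true score = 0.960*177 + (1 − 0.960)*154 ≈ 176.080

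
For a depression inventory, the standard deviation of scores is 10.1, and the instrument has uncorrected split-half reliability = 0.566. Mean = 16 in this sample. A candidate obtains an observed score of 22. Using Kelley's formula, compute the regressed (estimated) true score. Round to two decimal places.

20.34

Full-length reliability (Spearman-Brown) = 2(0.566)/(1+0.566) ≈ 0.7229
T̂ = r·X + (1 − r)·M = 0.7229*22 + 0.2771*16 ≈ 15.9029 + 4.4342 ≈ 20.3372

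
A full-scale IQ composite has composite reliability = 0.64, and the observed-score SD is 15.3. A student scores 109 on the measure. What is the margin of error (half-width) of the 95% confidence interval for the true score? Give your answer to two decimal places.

The standard error of measurement is 15.300·√(1 − 0.640) ≈ 15.300·0.600 ≈ 9.180.
1.96 · SEM ≈ 17.993

17.99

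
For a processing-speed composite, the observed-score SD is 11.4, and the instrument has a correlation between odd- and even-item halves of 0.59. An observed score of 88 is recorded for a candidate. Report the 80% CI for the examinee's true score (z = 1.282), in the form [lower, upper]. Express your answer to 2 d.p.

Spearman-Brown: r = 2(0.59) / (1 + 0.59) = 1.180 / 1.590 ≈ 0.742
SEM = 11.400 · √(1 − 0.742) = 11.400 · √0.258 ≈ 11.400 · 0.508 ≈ 5.789
1.282 · SEM ≈ 7.421
80% CI: 88 ± 7.421 = [80.579, 95.421]

[80.58, 95.42]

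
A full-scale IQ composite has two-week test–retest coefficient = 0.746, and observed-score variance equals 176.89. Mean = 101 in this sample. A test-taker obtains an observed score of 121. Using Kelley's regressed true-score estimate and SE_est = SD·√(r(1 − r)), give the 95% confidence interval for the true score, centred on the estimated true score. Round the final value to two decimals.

[104.57, 127.27]

SD = √176.89 = 13.300
T̂ = r·X + (1 − r)·M = 0.746×121 + 0.254×101 = 90.266 + 25.654 ≈ 115.920
SE_est = SD × √(r(1 − r)) = 13.300 × √0.189 ≈ 13.300 × 0.435 ≈ 5.789
95% CI: 115.920 ± 11.347 ≈ (104.573, 127.267)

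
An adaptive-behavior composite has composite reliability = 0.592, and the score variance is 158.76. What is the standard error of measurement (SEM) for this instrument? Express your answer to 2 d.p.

8.05

SD = √158.76 ≈ 12.6000
The standard error of measurement is 12.6000×√(1 − 0.5920) ≈ 12.6000×0.6387 ≈ 8.0482.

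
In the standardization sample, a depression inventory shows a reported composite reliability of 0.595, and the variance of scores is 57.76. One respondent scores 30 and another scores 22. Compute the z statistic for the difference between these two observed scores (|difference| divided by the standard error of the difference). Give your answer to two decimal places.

1.17

SD = √57.76 = 7.600
SEM = 7.600*√(1 − 0.595) ≈ 4.837
SE_diff = SEM * √2 ≈ 4.837 * 1.414 ≈ 6.840
z = 8 / 6.840 ≈ 1.170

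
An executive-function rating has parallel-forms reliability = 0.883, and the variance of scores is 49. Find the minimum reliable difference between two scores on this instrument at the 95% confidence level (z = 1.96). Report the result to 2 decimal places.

6.64

σ = 49^(1/2) = 7.00000
SEM = 7.00000 * √(1 − 0.88300) = 7.00000 * √0.11700 ≃ 7.00000 * 0.34205 ≃ 2.39437
SE_diff = √2 * SEM ≃ 3.38615
Minimum reliable difference = 1.96 * SE_diff ≃ 1.96 * 3.38615 ≃ 6.63685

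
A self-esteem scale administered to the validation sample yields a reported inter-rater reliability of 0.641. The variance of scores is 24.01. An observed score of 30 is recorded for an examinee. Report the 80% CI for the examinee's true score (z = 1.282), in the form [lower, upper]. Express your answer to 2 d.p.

SD = √24.01 ≈ 4.9000
SEM = 4.9000 * √(1 − 0.6410) = 4.9000 * √0.3590 ≈ 4.9000 * 0.5992 ≈ 2.9359
1.282 * SEM ≈ 3.7638
80% CI: 30 ± 3.7638 = [26.2362, 33.7638]

[26.24, 33.76]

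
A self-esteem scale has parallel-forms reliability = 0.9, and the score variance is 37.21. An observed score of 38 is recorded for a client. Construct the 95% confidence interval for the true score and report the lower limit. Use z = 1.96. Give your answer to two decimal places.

SD = √37.21 = 6.100
SEM = 6.100*√(1 − 0.900) ≃ 1.929
1.96 * SEM ≃ 3.781
Lower bound: 38 − 3.781 = 34.219

34.22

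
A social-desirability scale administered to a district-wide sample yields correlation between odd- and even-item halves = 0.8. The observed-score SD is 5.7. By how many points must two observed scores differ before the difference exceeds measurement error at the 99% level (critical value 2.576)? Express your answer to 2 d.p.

r_full = 2·0.8 / (1 + 0.8) ≃ 0.889
The standard error of measurement is 5.700·√(1 − 0.889) ≃ 5.700·0.333 ≃ 1.900.
SE_diff = √2 · SEM ≃ 2.687
Minimum reliable difference = 2.576 · SE_diff ≃ 2.576 · 2.687 ≃ 6.922

6.92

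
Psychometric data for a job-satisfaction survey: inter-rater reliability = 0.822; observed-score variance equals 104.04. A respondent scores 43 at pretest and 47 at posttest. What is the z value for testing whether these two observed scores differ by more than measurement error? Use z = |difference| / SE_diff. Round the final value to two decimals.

0.66

SD = √104.04 ≈ 10.2000
SEM = 10.2000 · √(1 − 0.8220) = 10.2000 · √0.1780 ≈ 10.2000 · 0.4219 ≈ 4.3034
SE_diff = SEM · √2 ≈ 4.3034 · 1.4142 ≈ 6.0859
z = |43 − 47| / 6.0859 = 4 / 6.0859 ≈ 0.6573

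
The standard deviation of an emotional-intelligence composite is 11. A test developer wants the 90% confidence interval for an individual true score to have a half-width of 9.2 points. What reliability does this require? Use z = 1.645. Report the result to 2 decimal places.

Required SEM = 9.2 / 1.645 ≈ 5.59271
r = 1 − (5.59271/11)² ≈ 1 − 0.25850 ≈ 0.74150

0.74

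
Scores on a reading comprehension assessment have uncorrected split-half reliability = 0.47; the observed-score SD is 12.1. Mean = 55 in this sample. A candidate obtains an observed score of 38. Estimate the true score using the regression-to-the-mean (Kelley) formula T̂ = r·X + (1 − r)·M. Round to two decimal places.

44.13

r_full = 2·0.47 / (1 + 0.47) ≈ 0.639
Estimated true score = 0.639×38 + (1 − 0.639)×55 ≈ 44.129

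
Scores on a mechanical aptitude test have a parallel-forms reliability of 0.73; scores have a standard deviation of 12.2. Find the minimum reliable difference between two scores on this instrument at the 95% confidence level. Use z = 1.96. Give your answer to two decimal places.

SEM = 12.200 × √(1 − 0.730) = 12.200 × √0.270 ≃ 12.200 × 0.520 ≃ 6.339
SE_diff = √2 × SEM ≃ 8.965
Minimum reliable difference = 1.96 × SE_diff ≃ 1.96 × 8.965 ≃ 17.572

17.57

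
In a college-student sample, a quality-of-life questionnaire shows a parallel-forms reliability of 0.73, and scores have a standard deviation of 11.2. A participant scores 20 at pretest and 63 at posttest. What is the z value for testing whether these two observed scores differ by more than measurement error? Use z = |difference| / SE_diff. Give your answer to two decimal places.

SEM = 11.2000 · √(1 − 0.7300) = 11.2000 · √0.2700 ≈ 11.2000 · 0.5196 ≈ 5.8197
SE_diff = SEM · √2 ≈ 5.8197 · 1.4142 ≈ 8.2303
z = 43 / 8.2303 ≈ 5.2246

5.22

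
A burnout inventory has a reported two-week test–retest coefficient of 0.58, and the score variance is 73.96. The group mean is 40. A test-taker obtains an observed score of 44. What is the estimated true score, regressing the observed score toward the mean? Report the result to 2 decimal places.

Estimated true score = 0.5800·44 + (1 − 0.5800)·40 ≈ 42.3200

42.32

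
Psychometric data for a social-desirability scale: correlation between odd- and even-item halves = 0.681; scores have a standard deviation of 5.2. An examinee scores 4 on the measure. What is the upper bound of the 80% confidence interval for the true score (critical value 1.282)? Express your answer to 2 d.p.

6.90

Full-length reliability (Spearman-Brown) = 2(0.681)/(1+0.681) ≈ 0.810
The standard error of measurement is 5.200×√(1 − 0.810) ≈ 5.200×0.436 ≈ 2.265.
Half-width = 1.282×2.265 ≈ 2.904
Upper bound: 4 + 2.904 = 6.904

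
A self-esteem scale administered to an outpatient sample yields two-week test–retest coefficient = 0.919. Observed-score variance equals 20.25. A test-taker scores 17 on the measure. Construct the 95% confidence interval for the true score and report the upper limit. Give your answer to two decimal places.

SD = √20.25 ≈ 4.5000
SEM = 4.5000·√(1 − 0.9190) ≈ 1.2807
Half-width = 1.96·1.2807 ≈ 2.5102
Upper bound: 17 + 2.5102 = 19.5102

19.51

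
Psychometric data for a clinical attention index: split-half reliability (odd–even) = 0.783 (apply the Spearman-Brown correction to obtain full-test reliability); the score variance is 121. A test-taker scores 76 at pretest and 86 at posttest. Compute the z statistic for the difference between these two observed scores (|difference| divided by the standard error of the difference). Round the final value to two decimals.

SD = √121 ≈ 11.00000
r_full = 2·0.783 / (1 + 0.783) ≈ 0.87830
SEM = 11.00000·√(1 − 0.87830) ≈ 3.83749
Standard error of the difference = 3.83749·√2 ≈ 5.42703
z = |76 − 86| / 5.42703 = 10 / 5.42703 ≈ 1.84263

1.84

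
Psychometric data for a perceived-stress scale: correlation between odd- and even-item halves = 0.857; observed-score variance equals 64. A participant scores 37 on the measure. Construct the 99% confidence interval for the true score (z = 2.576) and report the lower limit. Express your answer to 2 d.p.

31.28

SD = √64 = 8.00000
Full-length reliability (Spearman-Brown) = 2(0.857)/(1+0.857) ≈ 0.92299
SEM = 8.00000*√(1 − 0.92299) ≈ 2.22000
Margin = 2.576 * 2.22000 ≈ 5.71871
Lower bound: 37 − 5.71871 = 31.28129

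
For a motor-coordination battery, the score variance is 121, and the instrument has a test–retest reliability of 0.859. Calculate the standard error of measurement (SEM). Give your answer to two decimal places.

4.13

σ = 121^(1/2) = 11.0000
SEM = 11.0000 × √(1 − 0.8590) = 11.0000 × √0.1410 ≈ 11.0000 × 0.3755 ≈ 4.1305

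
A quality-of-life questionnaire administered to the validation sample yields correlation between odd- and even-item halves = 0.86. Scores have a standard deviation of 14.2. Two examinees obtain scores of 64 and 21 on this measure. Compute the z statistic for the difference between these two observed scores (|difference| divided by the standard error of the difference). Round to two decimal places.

7.80

Full-length reliability (Spearman-Brown) = 2(0.86)/(1+0.86) ≈ 0.92473
SEM = 14.20000 · √(1 − 0.92473) = 14.20000 · √0.07527 ≈ 14.20000 · 0.27435 ≈ 3.89579
Standard error of the difference = 3.89579·√2 ≈ 5.50948
z = |64 − 21| / 5.50948 = 43 / 5.50948 ≈ 7.80472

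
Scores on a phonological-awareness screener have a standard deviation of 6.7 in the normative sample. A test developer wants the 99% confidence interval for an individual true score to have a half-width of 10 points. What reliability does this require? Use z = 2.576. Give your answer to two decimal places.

0.66

SEM needed = half-width / z = 10/2.576 ≈ 3.8820
Required reliability = 1 − (SEM/SD)² = 1 − 0.3357 ≈ 0.6643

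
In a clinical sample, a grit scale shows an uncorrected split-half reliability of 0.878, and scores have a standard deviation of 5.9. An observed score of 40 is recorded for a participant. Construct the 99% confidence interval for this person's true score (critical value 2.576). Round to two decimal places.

Full-length reliability (Spearman-Brown) = 2(0.878)/(1+0.878) ≈ 0.9350
SEM = 5.9000*√(1 − 0.9350) ≈ 1.5038
Margin = 2.576 * 1.5038 ≈ 3.8737
Interval: (36.1263, 43.8737)

[36.13, 43.87]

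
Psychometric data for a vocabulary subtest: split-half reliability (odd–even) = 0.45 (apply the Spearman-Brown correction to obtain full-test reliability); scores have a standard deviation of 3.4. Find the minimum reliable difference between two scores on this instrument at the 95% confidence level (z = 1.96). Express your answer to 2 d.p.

r_full = 2·0.45 / (1 + 0.45) ≈ 0.621
The standard error of measurement is 3.400·√(1 − 0.621) ≈ 3.400·0.616 ≈ 2.094.
SE_diff = SEM · √2 ≈ 2.094 · 1.414 ≈ 2.961
Smallest detectable difference = 1.96·2.961 ≈ 5.804

5.80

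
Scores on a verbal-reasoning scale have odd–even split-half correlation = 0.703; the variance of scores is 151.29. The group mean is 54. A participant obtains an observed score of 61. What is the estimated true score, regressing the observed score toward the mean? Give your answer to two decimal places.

59.78

Spearman-Brown: r = 2(0.703) / (1 + 0.703) = 1.40600 / 1.70300 ≈ 0.82560
T̂ = r·X + (1 − r)·M = 0.82560·61 + 0.17440·54 ≈ 50.36171 + 9.41750 ≈ 59.77921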